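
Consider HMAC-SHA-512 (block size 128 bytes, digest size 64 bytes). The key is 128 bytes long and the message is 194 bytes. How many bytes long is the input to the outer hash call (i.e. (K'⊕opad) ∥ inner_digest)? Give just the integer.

192

Key is 128 ≤ 128 bytes, zero-padded: |K'| = 128.
Outer input = (K'⊕opad) ∥ H(inner) → 128 + 64 = 192 bytes.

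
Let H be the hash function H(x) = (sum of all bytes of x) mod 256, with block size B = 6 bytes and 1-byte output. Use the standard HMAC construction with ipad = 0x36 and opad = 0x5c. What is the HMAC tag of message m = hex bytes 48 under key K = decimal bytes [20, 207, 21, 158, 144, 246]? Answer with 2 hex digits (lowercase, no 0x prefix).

Key decimal bytes [20, 207, 21, 158, 144, 246] = 14 cf 15 9e 90 f6 is exactly B = 6 bytes: K' = 14 cf 15 9e 90 f6.
K' ⊕ ipad = 22 f9 23 a8 a6 c0.  K' ⊕ opad = 48 93 49 c2 cc aa.
Inner input = (K'⊕ipad) ∥ m = 22 f9 23 a8 a6 c0 ∥ 48.
Inner hash: sum = 34+249+35+168+166+192+72 = 916; mod 256 = 148 → 94.
Outer input = (K'⊕opad) ∥ inner = 48 93 49 c2 cc aa ∥ 94.
Outer hash (tag): sum = 72+147+73+194+204+170+148 = 1008; mod 256 = 240 → f0.

f0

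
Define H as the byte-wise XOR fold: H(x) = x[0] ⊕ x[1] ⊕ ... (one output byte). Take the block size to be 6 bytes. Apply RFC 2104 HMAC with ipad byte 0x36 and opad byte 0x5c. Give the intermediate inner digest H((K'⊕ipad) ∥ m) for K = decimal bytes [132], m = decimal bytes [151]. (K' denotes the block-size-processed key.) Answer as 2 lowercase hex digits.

13

Key decimal bytes [132] = 84 is 1 byte ≤ B = 6; zero-pad to 6 bytes: K' = 84 00 00 00 00 00.
K' ⊕ ipad = b2 36 36 36 36 36.
Inner input = b2 36 36 36 36 36 ∥ 97.
Inner hash: XOR b2⊕36⊕36⊕36⊕36⊕36⊕97 = 13.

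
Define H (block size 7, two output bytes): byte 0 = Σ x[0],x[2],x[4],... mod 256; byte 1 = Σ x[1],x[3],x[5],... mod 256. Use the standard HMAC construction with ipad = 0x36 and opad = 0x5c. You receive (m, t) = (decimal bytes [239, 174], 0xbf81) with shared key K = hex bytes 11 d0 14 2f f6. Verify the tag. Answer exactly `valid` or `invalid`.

invalid

Key hex bytes 11 d0 14 2f f6 is 5 bytes ≤ B = 7; zero-pad to 7 bytes: K' = 11 d0 14 2f f6 00 00.
K' ⊕ ipad = 27 e6 22 19 c0 36 36; K' ⊕ opad = 4d 8c 48 73 aa 5c 5c.
Inner hash: even-index sum = 493 mod 256 = 237; odd-index sum = 548 mod 256 = 36 → ed 24.
Outer hash (recomputed tag): even-index sum = 447 mod 256 = 191; odd-index sum = 584 mod 256 = 72 → bf 48.
Recomputed tag = bf48; claimed = bf81 → mismatch.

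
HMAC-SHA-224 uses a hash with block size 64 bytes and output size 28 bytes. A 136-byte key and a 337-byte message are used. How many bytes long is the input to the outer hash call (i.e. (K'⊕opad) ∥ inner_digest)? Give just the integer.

92

Key is 136 > 64 bytes, so it is hashed to 28 bytes then zero-padded to 64: |K'| = 64.
Outer input = (K'⊕opad) ∥ H(inner) → 64 + 28 = 92 bytes.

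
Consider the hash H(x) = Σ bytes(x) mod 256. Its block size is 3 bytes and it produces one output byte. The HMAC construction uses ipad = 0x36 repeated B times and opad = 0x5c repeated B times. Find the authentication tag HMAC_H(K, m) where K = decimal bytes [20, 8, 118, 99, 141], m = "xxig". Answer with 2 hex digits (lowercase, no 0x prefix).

76

Key decimal bytes [20, 8, 118, 99, 141] = 14 08 76 63 8d is 5 bytes > B = 3, so hash it first: H(key) = 82, then zero-pad to 3 bytes: K' = 82 00 00.
K' ⊕ ipad = b4 36 36.  K' ⊕ opad = de 5c 5c.
Inner input = (K'⊕ipad) ∥ m = b4 36 36 ∥ 78 78 69 67.
Inner hash: sum = 180+54+54+120+120+105+103 = 736; mod 256 = 224 → e0.
Outer input = (K'⊕opad) ∥ inner = de 5c 5c ∥ e0.
Outer hash (tag): sum = 222+92+92+224 = 630; mod 256 = 118 → 76.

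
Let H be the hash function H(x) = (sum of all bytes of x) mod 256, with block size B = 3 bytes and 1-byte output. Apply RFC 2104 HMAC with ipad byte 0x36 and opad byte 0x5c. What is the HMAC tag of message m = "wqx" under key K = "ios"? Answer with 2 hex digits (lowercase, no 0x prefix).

f4

Key "ios" = 69 6f 73 is exactly B = 3 bytes: K' = 69 6f 73.
K' ⊕ ipad = 5f 59 45.  K' ⊕ opad = 35 33 2f.
Inner input = (K'⊕ipad) ∥ m = 5f 59 45 ∥ 77 71 78.
Inner hash: sum = 95+89+69+119+113+120 = 605; mod 256 = 93 → 5d.
Outer input = (K'⊕opad) ∥ inner = 35 33 2f ∥ 5d.
Outer hash (tag): sum = 53+51+47+93 = 244 → f4.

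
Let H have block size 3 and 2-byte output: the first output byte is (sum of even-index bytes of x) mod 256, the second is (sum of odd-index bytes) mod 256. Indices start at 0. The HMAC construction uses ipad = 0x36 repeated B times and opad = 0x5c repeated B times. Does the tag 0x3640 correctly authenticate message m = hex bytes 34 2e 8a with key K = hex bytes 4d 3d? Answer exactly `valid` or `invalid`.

Key hex bytes 4d 3d is 2 bytes ≤ B = 3; zero-pad to 3 bytes: K' = 4d 3d 00.
K' ⊕ ipad = 7b 0b 36; K' ⊕ opad = 11 61 5c.
Inner hash: even-index sum = 223 mod 256 = 223; odd-index sum = 201 mod 256 = 201 → df c9.
Outer hash (recomputed tag): even-index sum = 310 mod 256 = 54; odd-index sum = 320 mod 256 = 64 → 36 40.
Recomputed tag = 3640; claimed = 3640 → match.

valid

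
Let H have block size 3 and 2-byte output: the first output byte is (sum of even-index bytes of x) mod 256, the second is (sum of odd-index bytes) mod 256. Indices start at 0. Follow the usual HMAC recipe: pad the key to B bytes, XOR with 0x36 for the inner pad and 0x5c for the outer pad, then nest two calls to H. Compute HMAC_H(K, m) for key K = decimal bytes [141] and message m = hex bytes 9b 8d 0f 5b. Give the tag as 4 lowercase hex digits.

Key decimal bytes [141] = 8d is 1 byte ≤ B = 3; zero-pad to 3 bytes: K' = 8d 00 00.
K' ⊕ ipad = bb 36 36.  K' ⊕ opad = d1 5c 5c.
Inner input = (K'⊕ipad) ∥ m = bb 36 36 ∥ 9b 8d 0f 5b.
Inner hash: even-index sum = 473 mod 256 = 217; odd-index sum = 224 mod 256 = 224 → d9 e0.
Outer input = (K'⊕opad) ∥ inner = d1 5c 5c ∥ d9 e0.
Outer hash (tag): even-index sum = 525 mod 256 = 13; odd-index sum = 309 mod 256 = 53 → 0d 35.

0d35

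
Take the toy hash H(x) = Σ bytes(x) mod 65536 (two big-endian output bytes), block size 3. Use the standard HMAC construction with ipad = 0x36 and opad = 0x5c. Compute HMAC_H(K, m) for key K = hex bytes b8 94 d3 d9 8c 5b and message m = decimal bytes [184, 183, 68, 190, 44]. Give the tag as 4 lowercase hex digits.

0232

Key hex bytes b8 94 d3 d9 8c 5b is 6 bytes > B = 3, so hash it first: H(key) = 03 df, then zero-pad to 3 bytes: K' = 03 df 00.
K' ⊕ ipad = 35 e9 36.  K' ⊕ opad = 5f 83 5c.
Inner input = (K'⊕ipad) ∥ m = 35 e9 36 ∥ b8 b7 44 be 2c.
Inner hash: sum = 53+233+54+184+183+68+190+44 = 1009 → 03 f1.
Outer input = (K'⊕opad) ∥ inner = 5f 83 5c ∥ 03 f1.
Outer hash (tag): sum = 95+131+92+3+241 = 562 → 02 32.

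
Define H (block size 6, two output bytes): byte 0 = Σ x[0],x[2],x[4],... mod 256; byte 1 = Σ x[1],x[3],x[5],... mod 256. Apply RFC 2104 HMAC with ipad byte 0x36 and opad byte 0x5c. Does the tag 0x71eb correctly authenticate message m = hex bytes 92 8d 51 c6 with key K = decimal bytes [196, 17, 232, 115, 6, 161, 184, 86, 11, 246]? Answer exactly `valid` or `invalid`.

Key decimal bytes [196, 17, 232, 115, 6, 161, 184, 86, 11, 246] = c4 11 e8 73 06 a1 b8 56 0b f6 is 10 bytes > B = 6, so hash it first: H(key) = 75 71, then zero-pad to 6 bytes: K' = 75 71 00 00 00 00.
K' ⊕ ipad = 43 47 36 36 36 36; K' ⊕ opad = 29 2d 5c 5c 5c 5c.
Inner hash: even-index sum = 402 mod 256 = 146; odd-index sum = 518 mod 256 = 6 → 92 06.
Outer hash (recomputed tag): even-index sum = 371 mod 256 = 115; odd-index sum = 235 mod 256 = 235 → 73 eb.
Recomputed tag = 73eb; claimed = 71eb → mismatch.

invalid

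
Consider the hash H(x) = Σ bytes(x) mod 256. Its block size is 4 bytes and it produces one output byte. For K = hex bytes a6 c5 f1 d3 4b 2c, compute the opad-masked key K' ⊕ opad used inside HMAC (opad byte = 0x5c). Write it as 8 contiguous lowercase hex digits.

Key hex bytes a6 c5 f1 d3 4b 2c is 6 bytes > B = 4, so hash it first: H(key) = a6, then zero-pad to 4 bytes: K' = a6 00 00 00.
XOR each byte with 0x5c: a6⊕5c=fa, 00⊕5c=5c, 00⊕5c=5c, 00⊕5c=5c.

fa5c5c5c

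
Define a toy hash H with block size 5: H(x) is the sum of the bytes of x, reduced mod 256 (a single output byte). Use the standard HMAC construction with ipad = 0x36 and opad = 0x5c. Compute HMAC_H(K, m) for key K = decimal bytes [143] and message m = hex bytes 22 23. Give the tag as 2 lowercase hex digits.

19

Key decimal bytes [143] = 8f is 1 byte ≤ B = 5; zero-pad to 5 bytes: K' = 8f 00 00 00 00.
K' ⊕ ipad = b9 36 36 36 36.  K' ⊕ opad = d3 5c 5c 5c 5c.
Inner input = (K'⊕ipad) ∥ m = b9 36 36 36 36 ∥ 22 23.
Inner hash: sum = 185+54+54+54+54+34+35 = 470; mod 256 = 214 → d6.
Outer input = (K'⊕opad) ∥ inner = d3 5c 5c 5c 5c ∥ d6.
Outer hash (tag): sum = 211+92+92+92+92+214 = 793; mod 256 = 25 → 19.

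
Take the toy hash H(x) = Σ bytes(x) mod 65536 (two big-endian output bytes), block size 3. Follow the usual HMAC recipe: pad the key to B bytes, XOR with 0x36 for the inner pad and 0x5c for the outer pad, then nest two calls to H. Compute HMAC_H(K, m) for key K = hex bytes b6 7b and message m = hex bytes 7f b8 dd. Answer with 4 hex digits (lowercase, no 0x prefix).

0187

Key hex bytes b6 7b is 2 bytes ≤ B = 3; zero-pad to 3 bytes: K' = b6 7b 00.
K' ⊕ ipad = 80 4d 36.  K' ⊕ opad = ea 27 5c.
Inner input = (K'⊕ipad) ∥ m = 80 4d 36 ∥ 7f b8 dd.
Inner hash: sum = 128+77+54+127+184+221 = 791 → 03 17.
Outer input = (K'⊕opad) ∥ inner = ea 27 5c ∥ 03 17.
Outer hash (tag): sum = 234+39+92+3+23 = 391 → 01 87.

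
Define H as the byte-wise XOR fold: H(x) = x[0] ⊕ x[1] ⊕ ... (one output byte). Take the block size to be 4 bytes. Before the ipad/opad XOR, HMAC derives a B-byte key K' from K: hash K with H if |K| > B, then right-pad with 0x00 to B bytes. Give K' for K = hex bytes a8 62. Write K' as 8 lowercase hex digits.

Key hex bytes a8 62 is 2 bytes ≤ B = 4; zero-pad to 4 bytes: K' = a8 62 00 00.

a8620000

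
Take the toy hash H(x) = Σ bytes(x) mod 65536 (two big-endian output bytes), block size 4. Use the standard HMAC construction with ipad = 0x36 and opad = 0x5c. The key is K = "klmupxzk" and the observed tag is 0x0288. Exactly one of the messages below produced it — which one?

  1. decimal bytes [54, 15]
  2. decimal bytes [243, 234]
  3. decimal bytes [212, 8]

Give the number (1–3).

1

Key "klmupxzk" = 6b 6c 6d 75 70 78 7a 6b is 8 bytes > B = 4, so hash it first: H(key) = 03 86, then zero-pad to 4 bytes: K' = 03 86 00 00.
K' ⊕ ipad = 35 b0 36 36; K' ⊕ opad = 5f da 5c 5c.
m1: inner = H(35 b0 36 36 36 0f) = 01 96; tag = H(5f da 5c 5c 01 96) = 0288 ← matches
m2: inner = H(35 b0 36 36 f3 ea) = 03 2e; tag = H(5f da 5c 5c 03 2e) = 0222
m3: inner = H(35 b0 36 36 d4 08) = 02 2d; tag = H(5f da 5c 5c 02 2d) = 0220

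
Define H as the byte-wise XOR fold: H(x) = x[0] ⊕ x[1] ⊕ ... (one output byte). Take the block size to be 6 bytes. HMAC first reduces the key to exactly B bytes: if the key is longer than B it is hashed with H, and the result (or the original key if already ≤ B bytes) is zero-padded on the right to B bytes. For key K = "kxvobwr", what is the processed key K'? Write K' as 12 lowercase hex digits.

6d0000000000

|K| = 7 > B = 6, so first hash the key.
H(K): XOR 6b⊕78⊕76⊕6f⊕62⊕77⊕72 = 6d.
Zero-pad H(K) = 6d to 6 bytes: K' = 6d 00 00 00 00 00.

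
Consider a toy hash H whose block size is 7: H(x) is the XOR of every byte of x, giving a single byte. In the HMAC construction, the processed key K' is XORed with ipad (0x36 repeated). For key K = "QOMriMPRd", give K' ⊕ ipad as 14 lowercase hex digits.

Key "QOMriMPRd" = 51 4f 4d 72 69 4d 50 52 64 is 9 bytes > B = 7, so hash it first: H(key) = 63, then zero-pad to 7 bytes: K' = 63 00 00 00 00 00 00.
XOR each byte with 0x36: 63⊕36=55, 00⊕36=36, 00⊕36=36, 00⊕36=36, 00⊕36=36, 00⊕36=36, 00⊕36=36.

55363636363636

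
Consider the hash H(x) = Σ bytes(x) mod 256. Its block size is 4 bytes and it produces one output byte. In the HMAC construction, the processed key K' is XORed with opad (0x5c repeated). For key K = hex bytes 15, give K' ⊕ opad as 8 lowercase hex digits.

Key hex bytes 15 is 1 byte ≤ B = 4; zero-pad to 4 bytes: K' = 15 00 00 00.
XOR each byte with 0x5c: 15⊕5c=49, 00⊕5c=5c, 00⊕5c=5c, 00⊕5c=5c.

495c5c5c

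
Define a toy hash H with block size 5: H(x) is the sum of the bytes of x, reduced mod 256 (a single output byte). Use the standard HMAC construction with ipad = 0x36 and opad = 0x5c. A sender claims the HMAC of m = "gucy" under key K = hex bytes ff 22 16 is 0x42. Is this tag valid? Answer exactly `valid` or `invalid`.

Key hex bytes ff 22 16 is 3 bytes ≤ B = 5; zero-pad to 5 bytes: K' = ff 22 16 00 00.
K' ⊕ ipad = c9 14 20 36 36; K' ⊕ opad = a3 7e 4a 5c 5c.
Inner hash: sum = 201+20+32+54+54+103+117+99+121 = 801; mod 256 = 33 → 21.
Outer hash (recomputed tag): sum = 163+126+74+92+92+33 = 580; mod 256 = 68 → 44.
Recomputed tag = 44; claimed = 42 → mismatch.

invalid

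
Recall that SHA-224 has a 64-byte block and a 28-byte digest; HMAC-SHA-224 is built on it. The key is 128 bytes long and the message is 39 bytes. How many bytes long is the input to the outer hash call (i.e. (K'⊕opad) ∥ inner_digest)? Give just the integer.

92

Key is 128 > 64 bytes, so it is hashed to 28 bytes then zero-padded to 64: |K'| = 64.
Outer input = (K'⊕opad) ∥ H(inner) → 64 + 28 = 92 bytes.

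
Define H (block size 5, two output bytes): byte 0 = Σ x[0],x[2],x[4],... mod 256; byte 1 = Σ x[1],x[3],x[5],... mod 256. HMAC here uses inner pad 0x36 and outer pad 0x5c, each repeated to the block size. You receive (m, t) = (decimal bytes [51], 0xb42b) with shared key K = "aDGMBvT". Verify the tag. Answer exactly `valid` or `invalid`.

Key "aDGMBvT" = 61 44 47 4d 42 76 54 is 7 bytes > B = 5, so hash it first: H(key) = 3e 07, then zero-pad to 5 bytes: K' = 3e 07 00 00 00.
K' ⊕ ipad = 08 31 36 36 36; K' ⊕ opad = 62 5b 5c 5c 5c.
Inner hash: even-index sum = 116 mod 256 = 116; odd-index sum = 154 mod 256 = 154 → 74 9a.
Outer hash (recomputed tag): even-index sum = 436 mod 256 = 180; odd-index sum = 299 mod 256 = 43 → b4 2b.
Recomputed tag = b42b; claimed = b42b → match.

valid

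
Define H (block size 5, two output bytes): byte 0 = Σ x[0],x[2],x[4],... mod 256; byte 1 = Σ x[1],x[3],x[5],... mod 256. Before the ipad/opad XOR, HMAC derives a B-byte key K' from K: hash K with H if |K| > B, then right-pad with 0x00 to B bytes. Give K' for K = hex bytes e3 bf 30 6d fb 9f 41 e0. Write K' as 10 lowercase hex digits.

|K| = 8 > B = 5, so first hash the key.
H(K): even-index sum = 591 mod 256 = 79; odd-index sum = 683 mod 256 = 171 → 4f ab.
Zero-pad H(K) = 4f ab to 5 bytes: K' = 4f ab 00 00 00.

4fab000000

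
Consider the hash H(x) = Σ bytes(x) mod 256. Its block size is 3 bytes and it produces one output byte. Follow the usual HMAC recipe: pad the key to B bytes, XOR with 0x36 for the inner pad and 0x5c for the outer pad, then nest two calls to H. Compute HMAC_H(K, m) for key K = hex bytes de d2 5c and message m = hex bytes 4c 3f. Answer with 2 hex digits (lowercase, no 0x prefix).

Key hex bytes de d2 5c is exactly B = 3 bytes: K' = de d2 5c.
K' ⊕ ipad = e8 e4 6a.  K' ⊕ opad = 82 8e 00.
Inner input = (K'⊕ipad) ∥ m = e8 e4 6a ∥ 4c 3f.
Inner hash: sum = 232+228+106+76+63 = 705; mod 256 = 193 → c1.
Outer input = (K'⊕opad) ∥ inner = 82 8e 00 ∥ c1.
Outer hash (tag): sum = 130+142+0+193 = 465; mod 256 = 209 → d1.

d1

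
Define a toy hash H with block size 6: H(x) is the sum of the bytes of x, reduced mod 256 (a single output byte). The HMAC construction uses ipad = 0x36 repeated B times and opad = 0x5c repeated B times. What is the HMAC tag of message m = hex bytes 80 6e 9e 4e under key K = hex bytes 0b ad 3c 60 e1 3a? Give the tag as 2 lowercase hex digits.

Key hex bytes 0b ad 3c 60 e1 3a is exactly B = 6 bytes: K' = 0b ad 3c 60 e1 3a.
K' ⊕ ipad = 3d 9b 0a 56 d7 0c.  K' ⊕ opad = 57 f1 60 3c bd 66.
Inner input = (K'⊕ipad) ∥ m = 3d 9b 0a 56 d7 0c ∥ 80 6e 9e 4e.
Inner hash: sum = 61+155+10+86+215+12+128+110+158+78 = 1013; mod 256 = 245 → f5.
Outer input = (K'⊕opad) ∥ inner = 57 f1 60 3c bd 66 ∥ f5.
Outer hash (tag): sum = 87+241+96+60+189+102+245 = 1020; mod 256 = 252 → fc.

fc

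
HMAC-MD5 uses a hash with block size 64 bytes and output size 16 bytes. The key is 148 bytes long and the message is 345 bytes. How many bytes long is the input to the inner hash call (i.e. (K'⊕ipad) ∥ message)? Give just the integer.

409

Key is 148 > 64 bytes, so it is hashed to 16 bytes then zero-padded to 64: |K'| = 64.
Inner input = (K'⊕ipad) ∥ m → 64 + 345 = 409 bytes.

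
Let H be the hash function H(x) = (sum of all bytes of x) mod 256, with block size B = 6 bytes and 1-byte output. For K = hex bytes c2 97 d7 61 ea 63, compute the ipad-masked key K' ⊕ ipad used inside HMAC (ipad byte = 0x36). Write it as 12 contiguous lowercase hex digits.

Key hex bytes c2 97 d7 61 ea 63 is exactly B = 6 bytes: K' = c2 97 d7 61 ea 63.
XOR each byte with 0x36: c2⊕36=f4, 97⊕36=a1, d7⊕36=e1, 61⊕36=57, ea⊕36=dc, 63⊕36=55.

f4a1e157dc55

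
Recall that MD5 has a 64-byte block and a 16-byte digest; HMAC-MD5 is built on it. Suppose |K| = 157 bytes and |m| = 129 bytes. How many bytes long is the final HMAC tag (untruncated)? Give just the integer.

The tag is one MD5 digest: 16 bytes.

16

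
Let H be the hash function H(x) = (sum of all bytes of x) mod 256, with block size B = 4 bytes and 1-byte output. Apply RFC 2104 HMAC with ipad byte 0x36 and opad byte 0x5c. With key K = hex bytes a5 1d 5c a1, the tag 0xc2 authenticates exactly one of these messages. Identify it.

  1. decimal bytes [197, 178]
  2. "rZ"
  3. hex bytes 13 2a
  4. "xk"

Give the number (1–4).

2

Key hex bytes a5 1d 5c a1 is exactly B = 4 bytes: K' = a5 1d 5c a1.
K' ⊕ ipad = 93 2b 6a 97; K' ⊕ opad = f9 41 00 fd.
m1: inner = H(93 2b 6a 97 c5 b2) = 36; tag = H(f9 41 00 fd 36) = 6d
m2: inner = H(93 2b 6a 97 72 5a) = 8b; tag = H(f9 41 00 fd 8b) = c2 ← matches
m3: inner = H(93 2b 6a 97 13 2a) = fc; tag = H(f9 41 00 fd fc) = 33
m4: inner = H(93 2b 6a 97 78 6b) = a2; tag = H(f9 41 00 fd a2) = d9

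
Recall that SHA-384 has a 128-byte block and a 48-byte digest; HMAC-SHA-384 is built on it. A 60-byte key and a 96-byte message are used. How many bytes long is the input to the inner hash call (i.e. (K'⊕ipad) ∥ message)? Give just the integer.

Key is 60 ≤ 128 bytes, zero-padded: |K'| = 128.
Inner input = (K'⊕ipad) ∥ m → 128 + 96 = 224 bytes.

224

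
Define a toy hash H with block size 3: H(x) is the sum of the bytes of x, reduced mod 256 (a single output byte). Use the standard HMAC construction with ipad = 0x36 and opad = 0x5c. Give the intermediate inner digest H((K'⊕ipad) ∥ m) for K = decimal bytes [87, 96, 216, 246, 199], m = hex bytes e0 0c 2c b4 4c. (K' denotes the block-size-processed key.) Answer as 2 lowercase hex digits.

fe

Key decimal bytes [87, 96, 216, 246, 199] = 57 60 d8 f6 c7 is 5 bytes > B = 3, so hash it first: H(key) = 4c, then zero-pad to 3 bytes: K' = 4c 00 00.
K' ⊕ ipad = 7a 36 36.
Inner input = 7a 36 36 ∥ e0 0c 2c b4 4c.
Inner hash: sum = 122+54+54+224+12+44+180+76 = 766; mod 256 = 254 → fe.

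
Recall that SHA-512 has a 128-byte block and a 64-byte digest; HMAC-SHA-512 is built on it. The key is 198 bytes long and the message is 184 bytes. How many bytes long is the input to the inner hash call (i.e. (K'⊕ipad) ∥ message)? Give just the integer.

Key is 198 > 128 bytes, so it is hashed to 64 bytes then zero-padded to 128: |K'| = 128.
Inner input = (K'⊕ipad) ∥ m → 128 + 184 = 312 bytes.

312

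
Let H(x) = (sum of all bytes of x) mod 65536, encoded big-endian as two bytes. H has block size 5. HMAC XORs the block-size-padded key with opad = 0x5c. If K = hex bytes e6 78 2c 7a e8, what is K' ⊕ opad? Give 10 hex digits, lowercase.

ba247026b4

Key hex bytes e6 78 2c 7a e8 is exactly B = 5 bytes: K' = e6 78 2c 7a e8.
XOR each byte with 0x5c: e6⊕5c=ba, 78⊕5c=24, 2c⊕5c=70, 7a⊕5c=26, e8⊕5c=b4.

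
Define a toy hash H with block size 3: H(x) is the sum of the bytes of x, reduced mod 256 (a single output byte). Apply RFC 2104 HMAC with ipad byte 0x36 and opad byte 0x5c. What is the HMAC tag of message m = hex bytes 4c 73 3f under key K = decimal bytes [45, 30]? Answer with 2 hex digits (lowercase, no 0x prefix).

86

Key decimal bytes [45, 30] = 2d 1e is 2 bytes ≤ B = 3; zero-pad to 3 bytes: K' = 2d 1e 00.
K' ⊕ ipad = 1b 28 36.  K' ⊕ opad = 71 42 5c.
Inner input = (K'⊕ipad) ∥ m = 1b 28 36 ∥ 4c 73 3f.
Inner hash: sum = 27+40+54+76+115+63 = 375; mod 256 = 119 → 77.
Outer input = (K'⊕opad) ∥ inner = 71 42 5c ∥ 77.
Outer hash (tag): sum = 113+66+92+119 = 390; mod 256 = 134 → 86.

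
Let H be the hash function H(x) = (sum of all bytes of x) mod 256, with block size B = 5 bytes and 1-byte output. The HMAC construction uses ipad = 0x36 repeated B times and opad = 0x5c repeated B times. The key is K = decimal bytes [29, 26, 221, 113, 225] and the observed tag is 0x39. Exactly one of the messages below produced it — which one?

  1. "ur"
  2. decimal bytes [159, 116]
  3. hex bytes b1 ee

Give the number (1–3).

1

Key decimal bytes [29, 26, 221, 113, 225] = 1d 1a dd 71 e1 is exactly B = 5 bytes: K' = 1d 1a dd 71 e1.
K' ⊕ ipad = 2b 2c eb 47 d7; K' ⊕ opad = 41 46 81 2d bd.
m1: inner = H(2b 2c eb 47 d7 75 72) = 47; tag = H(41 46 81 2d bd 47) = 39 ← matches
m2: inner = H(2b 2c eb 47 d7 9f 74) = 73; tag = H(41 46 81 2d bd 73) = 65
m3: inner = H(2b 2c eb 47 d7 b1 ee) = ff; tag = H(41 46 81 2d bd ff) = f1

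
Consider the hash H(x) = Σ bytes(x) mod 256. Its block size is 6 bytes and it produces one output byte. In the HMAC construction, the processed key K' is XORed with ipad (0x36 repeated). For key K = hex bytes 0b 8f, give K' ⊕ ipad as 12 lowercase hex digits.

3db936363636

Key hex bytes 0b 8f is 2 bytes ≤ B = 6; zero-pad to 6 bytes: K' = 0b 8f 00 00 00 00.
XOR each byte with 0x36: 0b⊕36=3d, 8f⊕36=b9, 00⊕36=36, 00⊕36=36, 00⊕36=36, 00⊕36=36.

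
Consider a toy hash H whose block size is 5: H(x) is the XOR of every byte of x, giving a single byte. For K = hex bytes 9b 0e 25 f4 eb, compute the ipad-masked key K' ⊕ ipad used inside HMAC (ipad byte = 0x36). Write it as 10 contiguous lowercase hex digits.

ad3813c2dd

Key hex bytes 9b 0e 25 f4 eb is exactly B = 5 bytes: K' = 9b 0e 25 f4 eb.
XOR each byte with 0x36: 9b⊕36=ad, 0e⊕36=38, 25⊕36=13, f4⊕36=c2, eb⊕36=dd.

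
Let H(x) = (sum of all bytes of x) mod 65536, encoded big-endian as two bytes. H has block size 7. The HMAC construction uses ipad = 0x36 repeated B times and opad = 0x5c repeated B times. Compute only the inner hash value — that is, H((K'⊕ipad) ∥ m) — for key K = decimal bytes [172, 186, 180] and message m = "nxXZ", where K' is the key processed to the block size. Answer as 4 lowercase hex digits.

Key decimal bytes [172, 186, 180] = ac ba b4 is 3 bytes ≤ B = 7; zero-pad to 7 bytes: K' = ac ba b4 00 00 00 00.
K' ⊕ ipad = 9a 8c 82 36 36 36 36.
Inner input = 9a 8c 82 36 36 36 36 ∥ 6e 78 58 5a.
Inner hash: sum = 154+140+130+54+54+54+54+110+120+88+90 = 1048 → 04 18.

0418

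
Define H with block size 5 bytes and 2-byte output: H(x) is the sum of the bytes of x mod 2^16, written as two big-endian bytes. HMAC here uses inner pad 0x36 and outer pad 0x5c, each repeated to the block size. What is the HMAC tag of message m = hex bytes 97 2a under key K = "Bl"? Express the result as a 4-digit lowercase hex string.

Key "Bl" = 42 6c is 2 bytes ≤ B = 5; zero-pad to 5 bytes: K' = 42 6c 00 00 00.
K' ⊕ ipad = 74 5a 36 36 36.  K' ⊕ opad = 1e 30 5c 5c 5c.
Inner input = (K'⊕ipad) ∥ m = 74 5a 36 36 36 ∥ 97 2a.
Inner hash: sum = 116+90+54+54+54+151+42 = 561 → 02 31.
Outer input = (K'⊕opad) ∥ inner = 1e 30 5c 5c 5c ∥ 02 31.
Outer hash (tag): sum = 30+48+92+92+92+2+49 = 405 → 01 95.

0195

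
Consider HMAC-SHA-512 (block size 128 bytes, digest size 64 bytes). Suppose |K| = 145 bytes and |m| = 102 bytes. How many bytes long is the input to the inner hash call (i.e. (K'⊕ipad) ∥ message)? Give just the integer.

Key is 145 > 128 bytes, so it is hashed to 64 bytes then zero-padded to 128: |K'| = 128.
Inner input = (K'⊕ipad) ∥ m → 128 + 102 = 230 bytes.

230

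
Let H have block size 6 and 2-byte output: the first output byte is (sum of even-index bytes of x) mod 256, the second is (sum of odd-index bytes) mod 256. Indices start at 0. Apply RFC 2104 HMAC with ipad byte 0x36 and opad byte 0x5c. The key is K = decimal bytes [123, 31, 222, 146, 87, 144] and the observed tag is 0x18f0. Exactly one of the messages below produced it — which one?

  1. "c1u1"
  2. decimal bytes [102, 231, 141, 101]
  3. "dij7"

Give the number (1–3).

3

Key decimal bytes [123, 31, 222, 146, 87, 144] = 7b 1f de 92 57 90 is exactly B = 6 bytes: K' = 7b 1f de 92 57 90.
K' ⊕ ipad = 4d 29 e8 a4 61 a6; K' ⊕ opad = 27 43 82 ce 0b cc.
m1: inner = H(4d 29 e8 a4 61 a6 63 31 75 31) = 6e d5; tag = H(27 43 82 ce 0b cc 6e d5) = 22b2
m2: inner = H(4d 29 e8 a4 61 a6 66 e7 8d 65) = 89 bf; tag = H(27 43 82 ce 0b cc 89 bf) = 3d9c
m3: inner = H(4d 29 e8 a4 61 a6 64 69 6a 37) = 64 13; tag = H(27 43 82 ce 0b cc 64 13) = 18f0 ← matches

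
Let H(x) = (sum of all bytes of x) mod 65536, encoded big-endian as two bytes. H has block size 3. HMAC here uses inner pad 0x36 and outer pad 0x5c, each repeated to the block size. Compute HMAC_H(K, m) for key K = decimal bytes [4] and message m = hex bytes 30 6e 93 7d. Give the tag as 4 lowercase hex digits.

Key decimal bytes [4] = 04 is 1 byte ≤ B = 3; zero-pad to 3 bytes: K' = 04 00 00.
K' ⊕ ipad = 32 36 36.  K' ⊕ opad = 58 5c 5c.
Inner input = (K'⊕ipad) ∥ m = 32 36 36 ∥ 30 6e 93 7d.
Inner hash: sum = 50+54+54+48+110+147+125 = 588 → 02 4c.
Outer input = (K'⊕opad) ∥ inner = 58 5c 5c ∥ 02 4c.
Outer hash (tag): sum = 88+92+92+2+76 = 350 → 01 5e.

015e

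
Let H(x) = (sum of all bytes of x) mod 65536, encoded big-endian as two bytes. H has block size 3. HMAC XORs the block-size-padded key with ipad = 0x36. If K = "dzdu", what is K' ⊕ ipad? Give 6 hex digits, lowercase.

378136

Key "dzdu" = 64 7a 64 75 is 4 bytes > B = 3, so hash it first: H(key) = 01 b7, then zero-pad to 3 bytes: K' = 01 b7 00.
XOR each byte with 0x36: 01⊕36=37, b7⊕36=81, 00⊕36=36.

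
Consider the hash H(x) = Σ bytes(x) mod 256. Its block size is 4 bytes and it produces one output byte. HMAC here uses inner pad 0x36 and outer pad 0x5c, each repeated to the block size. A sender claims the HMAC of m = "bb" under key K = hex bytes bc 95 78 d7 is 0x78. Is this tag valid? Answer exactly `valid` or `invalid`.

valid

Key hex bytes bc 95 78 d7 is exactly B = 4 bytes: K' = bc 95 78 d7.
K' ⊕ ipad = 8a a3 4e e1; K' ⊕ opad = e0 c9 24 8b.
Inner hash: sum = 138+163+78+225+98+98 = 800; mod 256 = 32 → 20.
Outer hash (recomputed tag): sum = 224+201+36+139+32 = 632; mod 256 = 120 → 78.
Recomputed tag = 78; claimed = 78 → match.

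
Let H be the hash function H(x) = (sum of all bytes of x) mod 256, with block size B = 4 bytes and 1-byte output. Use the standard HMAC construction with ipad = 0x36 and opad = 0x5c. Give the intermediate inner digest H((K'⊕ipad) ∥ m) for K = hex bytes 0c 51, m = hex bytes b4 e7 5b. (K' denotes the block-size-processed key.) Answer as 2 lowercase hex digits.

Key hex bytes 0c 51 is 2 bytes ≤ B = 4; zero-pad to 4 bytes: K' = 0c 51 00 00.
K' ⊕ ipad = 3a 67 36 36.
Inner input = 3a 67 36 36 ∥ b4 e7 5b.
Inner hash: sum = 58+103+54+54+180+231+91 = 771; mod 256 = 3 → 03.

03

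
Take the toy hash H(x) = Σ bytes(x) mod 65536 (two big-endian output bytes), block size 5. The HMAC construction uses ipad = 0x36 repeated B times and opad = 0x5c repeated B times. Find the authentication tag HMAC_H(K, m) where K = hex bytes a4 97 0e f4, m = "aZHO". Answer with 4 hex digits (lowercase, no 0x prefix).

Key hex bytes a4 97 0e f4 is 4 bytes ≤ B = 5; zero-pad to 5 bytes: K' = a4 97 0e f4 00.
K' ⊕ ipad = 92 a1 38 c2 36.  K' ⊕ opad = f8 cb 52 a8 5c.
Inner input = (K'⊕ipad) ∥ m = 92 a1 38 c2 36 ∥ 61 5a 48 4f.
Inner hash: sum = 146+161+56+194+54+97+90+72+79 = 949 → 03 b5.
Outer input = (K'⊕opad) ∥ inner = f8 cb 52 a8 5c ∥ 03 b5.
Outer hash (tag): sum = 248+203+82+168+92+3+181 = 977 → 03 d1.

03d1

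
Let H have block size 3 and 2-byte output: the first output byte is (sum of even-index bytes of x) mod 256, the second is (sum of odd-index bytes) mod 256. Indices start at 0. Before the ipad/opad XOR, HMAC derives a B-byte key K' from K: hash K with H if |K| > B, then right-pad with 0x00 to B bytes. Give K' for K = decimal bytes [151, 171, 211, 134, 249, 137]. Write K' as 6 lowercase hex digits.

|K| = 6 > B = 3, so first hash the key.
H(K): even-index sum = 611 mod 256 = 99; odd-index sum = 442 mod 256 = 186 → 63 ba.
Zero-pad H(K) = 63 ba to 3 bytes: K' = 63 ba 00.

63ba00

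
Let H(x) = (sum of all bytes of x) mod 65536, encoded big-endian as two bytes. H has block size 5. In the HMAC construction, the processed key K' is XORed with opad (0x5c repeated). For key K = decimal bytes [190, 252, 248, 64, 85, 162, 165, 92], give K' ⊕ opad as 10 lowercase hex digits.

58b65c5c5c

Key decimal bytes [190, 252, 248, 64, 85, 162, 165, 92] = be fc f8 40 55 a2 a5 5c is 8 bytes > B = 5, so hash it first: H(key) = 04 ea, then zero-pad to 5 bytes: K' = 04 ea 00 00 00.
XOR each byte with 0x5c: 04⊕5c=58, ea⊕5c=b6, 00⊕5c=5c, 00⊕5c=5c, 00⊕5c=5c.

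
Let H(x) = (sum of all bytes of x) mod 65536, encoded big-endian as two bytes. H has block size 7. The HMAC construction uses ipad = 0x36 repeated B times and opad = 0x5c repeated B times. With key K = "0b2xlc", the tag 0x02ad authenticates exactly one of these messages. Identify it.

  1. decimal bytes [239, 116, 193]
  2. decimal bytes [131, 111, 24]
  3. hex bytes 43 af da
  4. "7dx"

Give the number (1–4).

Key "0b2xlc" = 30 62 32 78 6c 63 is 6 bytes ≤ B = 7; zero-pad to 7 bytes: K' = 30 62 32 78 6c 63 00.
K' ⊕ ipad = 06 54 04 4e 5a 55 36; K' ⊕ opad = 6c 3e 6e 24 30 3f 5c.
m1: inner = H(06 54 04 4e 5a 55 36 ef 74 c1) = 03 b5; tag = H(6c 3e 6e 24 30 3f 5c 03 b5) = 02bf
m2: inner = H(06 54 04 4e 5a 55 36 83 6f 18) = 02 9b; tag = H(6c 3e 6e 24 30 3f 5c 02 9b) = 02a4
m3: inner = H(06 54 04 4e 5a 55 36 43 af da) = 03 5d; tag = H(6c 3e 6e 24 30 3f 5c 03 5d) = 0267
m4: inner = H(06 54 04 4e 5a 55 36 37 64 78) = 02 a4; tag = H(6c 3e 6e 24 30 3f 5c 02 a4) = 02ad ← matches

4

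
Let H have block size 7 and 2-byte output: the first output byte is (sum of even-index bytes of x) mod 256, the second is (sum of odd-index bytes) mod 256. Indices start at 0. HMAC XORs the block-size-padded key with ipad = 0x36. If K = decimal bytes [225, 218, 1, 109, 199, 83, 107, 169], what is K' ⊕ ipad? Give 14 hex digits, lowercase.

Key decimal bytes [225, 218, 1, 109, 199, 83, 107, 169] = e1 da 01 6d c7 53 6b a9 is 8 bytes > B = 7, so hash it first: H(key) = 14 43, then zero-pad to 7 bytes: K' = 14 43 00 00 00 00 00.
XOR each byte with 0x36: 14⊕36=22, 43⊕36=75, 00⊕36=36, 00⊕36=36, 00⊕36=36, 00⊕36=36, 00⊕36=36.

22753636363636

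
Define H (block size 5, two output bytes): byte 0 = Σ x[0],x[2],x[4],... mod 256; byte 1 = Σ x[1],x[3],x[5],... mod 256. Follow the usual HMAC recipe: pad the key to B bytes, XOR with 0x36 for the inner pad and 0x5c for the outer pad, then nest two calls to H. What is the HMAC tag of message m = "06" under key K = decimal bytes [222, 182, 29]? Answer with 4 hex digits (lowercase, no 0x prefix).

05c5

Key decimal bytes [222, 182, 29] = de b6 1d is 3 bytes ≤ B = 5; zero-pad to 5 bytes: K' = de b6 1d 00 00.
K' ⊕ ipad = e8 80 2b 36 36.  K' ⊕ opad = 82 ea 41 5c 5c.
Inner input = (K'⊕ipad) ∥ m = e8 80 2b 36 36 ∥ 30 36.
Inner hash: even-index sum = 383 mod 256 = 127; odd-index sum = 230 mod 256 = 230 → 7f e6.
Outer input = (K'⊕opad) ∥ inner = 82 ea 41 5c 5c ∥ 7f e6.
Outer hash (tag): even-index sum = 517 mod 256 = 5; odd-index sum = 453 mod 256 = 197 → 05 c5.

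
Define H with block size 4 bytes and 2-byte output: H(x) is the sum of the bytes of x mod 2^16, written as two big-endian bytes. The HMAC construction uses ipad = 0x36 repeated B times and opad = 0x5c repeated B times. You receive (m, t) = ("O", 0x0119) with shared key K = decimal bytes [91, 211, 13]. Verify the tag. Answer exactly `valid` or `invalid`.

invalid

Key decimal bytes [91, 211, 13] = 5b d3 0d is 3 bytes ≤ B = 4; zero-pad to 4 bytes: K' = 5b d3 0d 00.
K' ⊕ ipad = 6d e5 3b 36; K' ⊕ opad = 07 8f 51 5c.
Inner hash: sum = 109+229+59+54+79 = 530 → 02 12.
Outer hash (recomputed tag): sum = 7+143+81+92+2+18 = 343 → 01 57.
Recomputed tag = 0157; claimed = 0119 → mismatch.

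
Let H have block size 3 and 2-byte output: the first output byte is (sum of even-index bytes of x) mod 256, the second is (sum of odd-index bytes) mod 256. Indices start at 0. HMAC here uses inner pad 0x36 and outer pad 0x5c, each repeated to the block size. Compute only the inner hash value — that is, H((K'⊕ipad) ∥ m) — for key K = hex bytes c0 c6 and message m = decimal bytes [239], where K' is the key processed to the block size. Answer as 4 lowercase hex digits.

2cdf

Key hex bytes c0 c6 is 2 bytes ≤ B = 3; zero-pad to 3 bytes: K' = c0 c6 00.
K' ⊕ ipad = f6 f0 36.
Inner input = f6 f0 36 ∥ ef.
Inner hash: even-index sum = 300 mod 256 = 44; odd-index sum = 479 mod 256 = 223 → 2c df.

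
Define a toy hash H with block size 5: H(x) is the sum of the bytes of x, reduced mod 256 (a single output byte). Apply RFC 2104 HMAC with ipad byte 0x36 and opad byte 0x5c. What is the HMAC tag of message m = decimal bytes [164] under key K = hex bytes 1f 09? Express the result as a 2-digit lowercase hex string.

Key hex bytes 1f 09 is 2 bytes ≤ B = 5; zero-pad to 5 bytes: K' = 1f 09 00 00 00.
K' ⊕ ipad = 29 3f 36 36 36.  K' ⊕ opad = 43 55 5c 5c 5c.
Inner input = (K'⊕ipad) ∥ m = 29 3f 36 36 36 ∥ a4.
Inner hash: sum = 41+63+54+54+54+164 = 430; mod 256 = 174 → ae.
Outer input = (K'⊕opad) ∥ inner = 43 55 5c 5c 5c ∥ ae.
Outer hash (tag): sum = 67+85+92+92+92+174 = 602; mod 256 = 90 → 5a.

5a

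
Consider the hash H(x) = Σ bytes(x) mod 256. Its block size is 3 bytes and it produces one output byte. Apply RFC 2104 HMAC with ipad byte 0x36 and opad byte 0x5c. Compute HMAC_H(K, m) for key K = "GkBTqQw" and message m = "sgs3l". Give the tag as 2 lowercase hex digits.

Key "GkBTqQw" = 47 6b 42 54 71 51 77 is 7 bytes > B = 3, so hash it first: H(key) = 81, then zero-pad to 3 bytes: K' = 81 00 00.
K' ⊕ ipad = b7 36 36.  K' ⊕ opad = dd 5c 5c.
Inner input = (K'⊕ipad) ∥ m = b7 36 36 ∥ 73 67 73 33 6c.
Inner hash: sum = 183+54+54+115+103+115+51+108 = 783; mod 256 = 15 → 0f.
Outer input = (K'⊕opad) ∥ inner = dd 5c 5c ∥ 0f.
Outer hash (tag): sum = 221+92+92+15 = 420; mod 256 = 164 → a4.

a4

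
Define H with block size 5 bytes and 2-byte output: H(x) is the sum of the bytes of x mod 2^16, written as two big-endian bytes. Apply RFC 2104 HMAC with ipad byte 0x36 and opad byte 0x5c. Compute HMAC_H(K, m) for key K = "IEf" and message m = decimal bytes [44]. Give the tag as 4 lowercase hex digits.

01fb

Key "IEf" = 49 45 66 is 3 bytes ≤ B = 5; zero-pad to 5 bytes: K' = 49 45 66 00 00.
K' ⊕ ipad = 7f 73 50 36 36.  K' ⊕ opad = 15 19 3a 5c 5c.
Inner input = (K'⊕ipad) ∥ m = 7f 73 50 36 36 ∥ 2c.
Inner hash: sum = 127+115+80+54+54+44 = 474 → 01 da.
Outer input = (K'⊕opad) ∥ inner = 15 19 3a 5c 5c ∥ 01 da.
Outer hash (tag): sum = 21+25+58+92+92+1+218 = 507 → 01 fb.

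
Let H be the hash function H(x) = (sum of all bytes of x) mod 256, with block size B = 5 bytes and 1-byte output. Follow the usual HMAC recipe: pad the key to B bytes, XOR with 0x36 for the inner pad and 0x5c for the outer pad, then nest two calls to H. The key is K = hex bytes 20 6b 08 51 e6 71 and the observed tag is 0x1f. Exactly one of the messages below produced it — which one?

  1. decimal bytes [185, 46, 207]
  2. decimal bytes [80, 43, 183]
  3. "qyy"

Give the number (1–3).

Key hex bytes 20 6b 08 51 e6 71 is 6 bytes > B = 5, so hash it first: H(key) = 3b, then zero-pad to 5 bytes: K' = 3b 00 00 00 00.
K' ⊕ ipad = 0d 36 36 36 36; K' ⊕ opad = 67 5c 5c 5c 5c.
m1: inner = H(0d 36 36 36 36 b9 2e cf) = 9b; tag = H(67 5c 5c 5c 5c 9b) = 72
m2: inner = H(0d 36 36 36 36 50 2b b7) = 17; tag = H(67 5c 5c 5c 5c 17) = ee
m3: inner = H(0d 36 36 36 36 71 79 79) = 48; tag = H(67 5c 5c 5c 5c 48) = 1f ← matches

3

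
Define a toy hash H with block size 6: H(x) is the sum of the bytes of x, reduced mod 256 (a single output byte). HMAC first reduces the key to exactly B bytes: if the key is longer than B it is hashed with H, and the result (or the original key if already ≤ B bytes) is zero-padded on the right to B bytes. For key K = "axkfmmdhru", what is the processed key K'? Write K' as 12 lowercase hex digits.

|K| = 10 > B = 6, so first hash the key.
H(K): sum = 97+120+107+102+109+109+100+104+114+117 = 1079; mod 256 = 55 → 37.
Zero-pad H(K) = 37 to 6 bytes: K' = 37 00 00 00 00 00.

370000000000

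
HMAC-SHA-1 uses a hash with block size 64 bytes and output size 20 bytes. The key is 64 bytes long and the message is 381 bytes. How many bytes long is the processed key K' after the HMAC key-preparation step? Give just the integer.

Key is 64 ≤ 64 bytes, zero-padded: |K'| = 64.

64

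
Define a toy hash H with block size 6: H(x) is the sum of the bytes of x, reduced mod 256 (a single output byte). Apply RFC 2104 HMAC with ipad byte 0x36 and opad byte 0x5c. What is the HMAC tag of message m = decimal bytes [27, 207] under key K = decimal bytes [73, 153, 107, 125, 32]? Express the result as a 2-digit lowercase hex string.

16

Key decimal bytes [73, 153, 107, 125, 32] = 49 99 6b 7d 20 is 5 bytes ≤ B = 6; zero-pad to 6 bytes: K' = 49 99 6b 7d 20 00.
K' ⊕ ipad = 7f af 5d 4b 16 36.  K' ⊕ opad = 15 c5 37 21 7c 5c.
Inner input = (K'⊕ipad) ∥ m = 7f af 5d 4b 16 36 ∥ 1b cf.
Inner hash: sum = 127+175+93+75+22+54+27+207 = 780; mod 256 = 12 → 0c.
Outer input = (K'⊕opad) ∥ inner = 15 c5 37 21 7c 5c ∥ 0c.
Outer hash (tag): sum = 21+197+55+33+124+92+12 = 534; mod 256 = 22 → 16.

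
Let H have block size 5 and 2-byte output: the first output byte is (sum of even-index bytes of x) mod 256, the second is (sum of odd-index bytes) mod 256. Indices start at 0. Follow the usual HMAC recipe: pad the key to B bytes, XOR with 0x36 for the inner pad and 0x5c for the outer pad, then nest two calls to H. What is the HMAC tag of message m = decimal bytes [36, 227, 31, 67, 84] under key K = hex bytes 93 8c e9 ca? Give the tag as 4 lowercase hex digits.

2d46

Key hex bytes 93 8c e9 ca is 4 bytes ≤ B = 5; zero-pad to 5 bytes: K' = 93 8c e9 ca 00.
K' ⊕ ipad = a5 ba df fc 36.  K' ⊕ opad = cf d0 b5 96 5c.
Inner input = (K'⊕ipad) ∥ m = a5 ba df fc 36 ∥ 24 e3 1f 43 54.
Inner hash: even-index sum = 736 mod 256 = 224; odd-index sum = 589 mod 256 = 77 → e0 4d.
Outer input = (K'⊕opad) ∥ inner = cf d0 b5 96 5c ∥ e0 4d.
Outer hash (tag): even-index sum = 557 mod 256 = 45; odd-index sum = 582 mod 256 = 70 → 2d 46.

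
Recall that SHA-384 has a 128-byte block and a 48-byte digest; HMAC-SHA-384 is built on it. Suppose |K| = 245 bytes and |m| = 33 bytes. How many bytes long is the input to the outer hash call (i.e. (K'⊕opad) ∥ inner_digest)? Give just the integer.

176

Key is 245 > 128 bytes, so it is hashed to 48 bytes then zero-padded to 128: |K'| = 128.
Outer input = (K'⊕opad) ∥ H(inner) → 128 + 48 = 176 bytes.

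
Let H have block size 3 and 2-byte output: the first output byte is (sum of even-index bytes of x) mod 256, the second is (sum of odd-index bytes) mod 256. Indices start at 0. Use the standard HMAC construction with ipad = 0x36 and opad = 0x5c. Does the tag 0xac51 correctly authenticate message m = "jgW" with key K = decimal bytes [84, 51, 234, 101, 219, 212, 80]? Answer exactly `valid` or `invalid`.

Key decimal bytes [84, 51, 234, 101, 219, 212, 80] = 54 33 ea 65 db d4 50 is 7 bytes > B = 3, so hash it first: H(key) = 69 6c, then zero-pad to 3 bytes: K' = 69 6c 00.
K' ⊕ ipad = 5f 5a 36; K' ⊕ opad = 35 30 5c.
Inner hash: even-index sum = 252 mod 256 = 252; odd-index sum = 283 mod 256 = 27 → fc 1b.
Outer hash (recomputed tag): even-index sum = 172 mod 256 = 172; odd-index sum = 300 mod 256 = 44 → ac 2c.
Recomputed tag = ac2c; claimed = ac51 → mismatch.

invalid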